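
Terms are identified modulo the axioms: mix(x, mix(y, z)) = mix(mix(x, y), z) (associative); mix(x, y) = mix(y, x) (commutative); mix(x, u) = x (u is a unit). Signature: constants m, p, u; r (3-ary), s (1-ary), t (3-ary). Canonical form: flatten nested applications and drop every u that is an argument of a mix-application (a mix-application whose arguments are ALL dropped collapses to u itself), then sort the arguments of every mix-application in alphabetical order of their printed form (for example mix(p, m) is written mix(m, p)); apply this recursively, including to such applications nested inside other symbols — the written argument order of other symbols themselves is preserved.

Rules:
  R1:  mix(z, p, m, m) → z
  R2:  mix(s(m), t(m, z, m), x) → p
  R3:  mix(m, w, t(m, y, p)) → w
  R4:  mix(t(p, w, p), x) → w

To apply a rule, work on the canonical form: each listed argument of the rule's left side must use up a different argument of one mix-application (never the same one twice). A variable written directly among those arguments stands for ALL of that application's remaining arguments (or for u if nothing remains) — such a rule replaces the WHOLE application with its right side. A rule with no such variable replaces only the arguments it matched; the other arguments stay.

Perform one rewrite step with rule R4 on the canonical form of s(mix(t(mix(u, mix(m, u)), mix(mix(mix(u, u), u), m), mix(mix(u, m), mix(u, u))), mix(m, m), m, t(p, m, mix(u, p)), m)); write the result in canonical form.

Canonical form:  s(mix(m, m, m, m, t(m, m, m), t(p, m, p)))
Match R4:  consume t(p, m, p);  w := m, x := mix(m, m, m, m, t(m, m, m))
The variable takes the whole remainder — replace the entire application.
Giving:  s(m)

Answer: s(m)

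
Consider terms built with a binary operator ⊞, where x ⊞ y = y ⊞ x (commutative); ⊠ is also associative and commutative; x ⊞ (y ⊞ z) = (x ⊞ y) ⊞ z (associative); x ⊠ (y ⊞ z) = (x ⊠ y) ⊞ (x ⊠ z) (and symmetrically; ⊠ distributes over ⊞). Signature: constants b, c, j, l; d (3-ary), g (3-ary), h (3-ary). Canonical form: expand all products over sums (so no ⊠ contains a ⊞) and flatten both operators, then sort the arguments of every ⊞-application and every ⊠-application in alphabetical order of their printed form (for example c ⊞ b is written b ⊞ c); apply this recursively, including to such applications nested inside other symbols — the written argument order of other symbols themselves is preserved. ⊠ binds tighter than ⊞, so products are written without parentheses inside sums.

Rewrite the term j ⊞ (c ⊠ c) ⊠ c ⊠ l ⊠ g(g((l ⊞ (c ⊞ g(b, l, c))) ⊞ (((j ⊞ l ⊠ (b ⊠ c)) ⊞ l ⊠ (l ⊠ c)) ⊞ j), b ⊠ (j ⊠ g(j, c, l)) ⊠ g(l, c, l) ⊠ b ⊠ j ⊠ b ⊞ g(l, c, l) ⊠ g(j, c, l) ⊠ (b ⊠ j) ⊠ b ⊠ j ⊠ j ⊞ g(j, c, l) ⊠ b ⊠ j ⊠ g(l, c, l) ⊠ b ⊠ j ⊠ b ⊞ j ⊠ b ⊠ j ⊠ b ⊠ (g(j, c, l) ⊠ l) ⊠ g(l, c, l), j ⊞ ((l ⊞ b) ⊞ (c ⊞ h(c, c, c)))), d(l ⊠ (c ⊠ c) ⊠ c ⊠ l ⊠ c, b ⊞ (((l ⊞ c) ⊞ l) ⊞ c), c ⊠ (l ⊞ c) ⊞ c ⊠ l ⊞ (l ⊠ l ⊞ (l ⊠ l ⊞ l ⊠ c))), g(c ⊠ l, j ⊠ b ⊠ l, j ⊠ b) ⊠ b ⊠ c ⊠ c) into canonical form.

Answer: c ⊠ c ⊠ c ⊠ g(g(b ⊠ c ⊠ l ⊞ c ⊞ c ⊠ l ⊠ l ⊞ g(b, l, c) ⊞ j ⊞ j ⊞ l, b ⊠ b ⊠ b ⊠ g(j, c, l) ⊠ g(l, c, l) ⊠ j ⊠ j ⊞ b ⊠ b ⊠ b ⊠ g(j, c, l) ⊠ g(l, c, l) ⊠ j ⊠ j ⊞ b ⊠ b ⊠ g(j, c, l) ⊠ g(l, c, l) ⊠ j ⊠ j ⊠ j ⊞ b ⊠ b ⊠ g(j, c, l) ⊠ g(l, c, l) ⊠ j ⊠ j ⊠ l, b ⊞ c ⊞ h(c, c, c) ⊞ j ⊞ l), d(c ⊠ c ⊠ c ⊠ c ⊠ l ⊠ l, b ⊞ c ⊞ c ⊞ l ⊞ l, c ⊠ c ⊞ c ⊠ l ⊞ c ⊠ l ⊞ c ⊠ l ⊞ l ⊠ l ⊞ l ⊠ l), b ⊠ c ⊠ c ⊠ g(c ⊠ l, b ⊠ j ⊠ l, b ⊠ j)) ⊠ l ⊞ j

Derivation:
Distribute:  j ⊞ c ⊠ c ⊠ c ⊠ g(g(b ⊠ c ⊠ l ⊞ c ⊞ c ⊠ l ⊠ l ⊞ g(b, l, c) ⊞ j ⊞ j ⊞ l, b ⊠ b ⊠ b ⊠ g(j, c, l) ⊠ g(l, c, l) ⊠ j ⊠ j ⊞ b ⊠ b ⊠ b ⊠ g(j, c, l) ⊠ g(l, c, l) ⊠ j ⊠ j ⊞ b ⊠ b ⊠ g(j, c, l) ⊠ g(l, c, l) ⊠ j ⊠ j ⊠ j ⊞ b ⊠ b ⊠ g(j, c, l) ⊠ g(l, c, l) ⊠ j ⊠ j ⊠ l, b ⊞ c ⊞ h(c, c, c) ⊞ j ⊞ l), d(c ⊠ c ⊠ c ⊠ c ⊠ l ⊠ l, b ⊞ c ⊞ c ⊞ l ⊞ l, c ⊠ c ⊞ c ⊠ l ⊞ c ⊠ l ⊞ c ⊠ l ⊞ l ⊠ l ⊞ l ⊠ l), b ⊠ c ⊠ c ⊠ g(c ⊠ l, b ⊠ j ⊠ l, b ⊠ j)) ⊠ l
Sort arguments:  c ⊠ c ⊠ c ⊠ g(g(b ⊠ c ⊠ l ⊞ c ⊞ c ⊠ l ⊠ l ⊞ g(b, l, c) ⊞ j ⊞ j ⊞ l, b ⊠ b ⊠ b ⊠ g(j, c, l) ⊠ g(l, c, l) ⊠ j ⊠ j ⊞ b ⊠ b ⊠ b ⊠ g(j, c, l) ⊠ g(l, c, l) ⊠ j ⊠ j ⊞ b ⊠ b ⊠ g(j, c, l) ⊠ g(l, c, l) ⊠ j ⊠ j ⊠ j ⊞ b ⊠ b ⊠ g(j, c, l) ⊠ g(l, c, l) ⊠ j ⊠ j ⊠ l, b ⊞ c ⊞ h(c, c, c) ⊞ j ⊞ l), d(c ⊠ c ⊠ c ⊠ c ⊠ l ⊠ l, b ⊞ c ⊞ c ⊞ l ⊞ l, c ⊠ c ⊞ c ⊠ l ⊞ c ⊠ l ⊞ c ⊠ l ⊞ l ⊠ l ⊞ l ⊠ l), b ⊠ c ⊠ c ⊠ g(c ⊠ l, b ⊠ j ⊠ l, b ⊠ j)) ⊠ l ⊞ j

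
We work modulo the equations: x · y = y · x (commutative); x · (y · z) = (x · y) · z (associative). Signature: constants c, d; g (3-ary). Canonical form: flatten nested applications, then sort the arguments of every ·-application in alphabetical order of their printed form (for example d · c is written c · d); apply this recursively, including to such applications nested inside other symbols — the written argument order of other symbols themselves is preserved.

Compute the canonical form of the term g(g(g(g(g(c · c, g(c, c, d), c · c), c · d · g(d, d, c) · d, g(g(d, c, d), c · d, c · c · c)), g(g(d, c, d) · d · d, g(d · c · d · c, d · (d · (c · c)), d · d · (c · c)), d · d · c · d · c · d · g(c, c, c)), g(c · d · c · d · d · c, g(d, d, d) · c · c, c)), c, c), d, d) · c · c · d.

Canonicalize subterm:  g(g(g(g(g(c · c, g(c, c, d), c · c), c · d · g(d, d, c) · d, g(g(d, c, d), c · d, c · c · c)), g(g(d, c, d) · d · d, g(d · c · d · c, d · (d · (c · c)), d · d · (c · c)), d · d · c · d · c · d · g(c, c, c)), g(c · d · c · d · d · c, g(d, d, d) · c · c, c)), c, c), d, d)  →  g(g(g(g(g(c · c, g(c, c, d), c · c), c · d · d · g(d, d, c), g(g(d, c, d), c · d, c · c · c)), g(d · d · g(d, c, d), g(c · c · d · d, c · c · d · d, c · c · d · d), c · c · d · d · d · d · g(c, c, c)), g(c · c · c · d · d · d, c · c · g(d, d, d), c)), c, c), d, d)
Sort arguments:  c · c · d · g(g(g(g(g(c · c, g(c, c, d), c · c), c · d · d · g(d, d, c), g(g(d, c, d), c · d, c · c · c)), g(d · d · g(d, c, d), g(c · c · d · d, c · c · d · d, c · c · d · d), c · c · d · d · d · d · g(c, c, c)), g(c · c · c · d · d · d, c · c · g(d, d, d), c)), c, c), d, d)

Answer: c · c · d · g(g(g(g(g(c · c, g(c, c, d), c · c), c · d · d · g(d, d, c), g(g(d, c, d), c · d, c · c · c)), g(d · d · g(d, c, d), g(c · c · d · d, c · c · d · d, c · c · d · d), c · c · d · d · d · d · g(c, c, c)), g(c · c · c · d · d · d, c · c · g(d, d, d), c)), c, c), d, d)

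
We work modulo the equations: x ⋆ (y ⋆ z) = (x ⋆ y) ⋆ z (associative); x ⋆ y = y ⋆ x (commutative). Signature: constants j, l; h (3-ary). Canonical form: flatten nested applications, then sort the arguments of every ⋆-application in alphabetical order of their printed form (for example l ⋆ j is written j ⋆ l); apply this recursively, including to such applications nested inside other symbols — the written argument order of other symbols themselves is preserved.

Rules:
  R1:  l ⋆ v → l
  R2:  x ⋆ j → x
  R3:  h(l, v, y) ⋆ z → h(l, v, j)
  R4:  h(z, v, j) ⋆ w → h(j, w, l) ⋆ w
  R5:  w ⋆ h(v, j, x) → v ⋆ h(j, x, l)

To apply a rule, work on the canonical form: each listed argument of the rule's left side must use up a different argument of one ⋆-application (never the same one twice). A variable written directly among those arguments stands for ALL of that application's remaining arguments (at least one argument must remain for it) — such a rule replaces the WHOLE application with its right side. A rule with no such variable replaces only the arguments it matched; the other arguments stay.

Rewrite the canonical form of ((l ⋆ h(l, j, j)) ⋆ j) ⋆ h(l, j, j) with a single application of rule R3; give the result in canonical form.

Canonical form:  h(l, j, j) ⋆ h(l, j, j) ⋆ j ⋆ l
Match R3:  consume h(l, j, j);  v := j, y := j, z := h(l, j, j) ⋆ j ⋆ l
The extension variable absorbs all remaining arguments, so the whole application is rewritten.
New term:  h(l, j, j)

Answer: h(l, j, j)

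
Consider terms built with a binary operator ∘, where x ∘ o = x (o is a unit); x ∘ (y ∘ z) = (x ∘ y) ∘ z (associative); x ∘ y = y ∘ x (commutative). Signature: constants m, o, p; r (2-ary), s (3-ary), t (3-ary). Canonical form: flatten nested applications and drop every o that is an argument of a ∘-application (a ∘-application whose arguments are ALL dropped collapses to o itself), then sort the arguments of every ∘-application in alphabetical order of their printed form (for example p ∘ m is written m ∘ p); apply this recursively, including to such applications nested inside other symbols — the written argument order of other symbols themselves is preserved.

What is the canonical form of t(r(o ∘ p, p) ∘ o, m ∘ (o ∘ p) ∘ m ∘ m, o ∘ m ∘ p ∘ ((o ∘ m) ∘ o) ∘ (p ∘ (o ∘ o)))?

Focus inside:  o ∘ m ∘ p ∘ ((o ∘ m) ∘ o) ∘ (p ∘ (o ∘ o))
Merge nested applications:  o ∘ m ∘ p ∘ o ∘ m ∘ o ∘ p ∘ o ∘ o
Unit:  drop o (×5)
Sort arguments:  m ∘ m ∘ p ∘ p
Rebuild:  t(r(p, p), m ∘ m ∘ m ∘ p, m ∘ m ∘ p ∘ p)

Answer: t(r(p, p), m ∘ m ∘ m ∘ p, m ∘ m ∘ p ∘ p)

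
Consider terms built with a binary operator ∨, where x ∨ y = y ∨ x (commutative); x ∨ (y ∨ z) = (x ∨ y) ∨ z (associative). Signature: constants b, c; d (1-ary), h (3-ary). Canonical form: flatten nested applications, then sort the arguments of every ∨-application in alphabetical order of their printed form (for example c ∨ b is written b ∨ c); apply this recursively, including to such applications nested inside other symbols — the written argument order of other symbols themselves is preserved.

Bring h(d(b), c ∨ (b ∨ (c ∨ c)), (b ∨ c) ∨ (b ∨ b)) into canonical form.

Answer: h(d(b), b ∨ c ∨ c ∨ c, b ∨ b ∨ b ∨ c)

Derivation:
Focus inside:  (b ∨ c) ∨ (b ∨ b)
Un-nest:  b ∨ c ∨ b ∨ b
Sort arguments:  b ∨ b ∨ b ∨ c
Rebuild:  h(d(b), b ∨ c ∨ c ∨ c, b ∨ b ∨ b ∨ c)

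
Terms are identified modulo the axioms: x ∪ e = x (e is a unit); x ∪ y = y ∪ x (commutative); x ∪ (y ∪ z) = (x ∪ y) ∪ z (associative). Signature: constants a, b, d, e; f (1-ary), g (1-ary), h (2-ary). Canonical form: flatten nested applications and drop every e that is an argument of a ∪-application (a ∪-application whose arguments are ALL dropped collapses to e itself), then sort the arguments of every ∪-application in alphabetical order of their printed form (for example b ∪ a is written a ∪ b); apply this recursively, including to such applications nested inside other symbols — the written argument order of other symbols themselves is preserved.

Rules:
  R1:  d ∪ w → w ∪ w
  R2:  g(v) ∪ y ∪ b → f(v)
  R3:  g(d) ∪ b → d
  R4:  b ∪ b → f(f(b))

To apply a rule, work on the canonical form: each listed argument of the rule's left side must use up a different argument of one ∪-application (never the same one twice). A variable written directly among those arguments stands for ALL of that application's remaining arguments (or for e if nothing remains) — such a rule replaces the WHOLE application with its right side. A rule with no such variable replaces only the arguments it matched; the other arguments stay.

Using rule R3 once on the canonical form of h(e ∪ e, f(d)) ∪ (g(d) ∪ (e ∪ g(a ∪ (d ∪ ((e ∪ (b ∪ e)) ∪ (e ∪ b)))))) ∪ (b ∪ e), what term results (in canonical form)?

Answer: d ∪ g(a ∪ b ∪ b ∪ d) ∪ h(e, f(d))

Derivation:
Canonical form:  b ∪ g(a ∪ b ∪ b ∪ d) ∪ g(d) ∪ h(e, f(d))
Apply R3:  consuming b, g(d)
Giving:  d ∪ g(a ∪ b ∪ b ∪ d) ∪ h(e, f(d))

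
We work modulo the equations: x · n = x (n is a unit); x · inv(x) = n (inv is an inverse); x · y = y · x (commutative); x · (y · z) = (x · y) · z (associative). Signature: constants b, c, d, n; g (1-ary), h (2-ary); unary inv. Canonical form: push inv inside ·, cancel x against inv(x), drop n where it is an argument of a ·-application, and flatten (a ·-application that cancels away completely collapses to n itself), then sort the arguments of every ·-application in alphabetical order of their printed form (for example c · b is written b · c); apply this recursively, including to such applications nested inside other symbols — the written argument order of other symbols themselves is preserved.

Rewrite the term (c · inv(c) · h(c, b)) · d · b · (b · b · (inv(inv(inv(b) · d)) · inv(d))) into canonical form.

Push inv inside:  distribute inv over · and collapse double inv
Cancel:  c cancels
Collect terms:  h(c, b) · d · b · b
Sort arguments:  b · b · d · h(c, b)

Answer: b · b · d · h(c, b)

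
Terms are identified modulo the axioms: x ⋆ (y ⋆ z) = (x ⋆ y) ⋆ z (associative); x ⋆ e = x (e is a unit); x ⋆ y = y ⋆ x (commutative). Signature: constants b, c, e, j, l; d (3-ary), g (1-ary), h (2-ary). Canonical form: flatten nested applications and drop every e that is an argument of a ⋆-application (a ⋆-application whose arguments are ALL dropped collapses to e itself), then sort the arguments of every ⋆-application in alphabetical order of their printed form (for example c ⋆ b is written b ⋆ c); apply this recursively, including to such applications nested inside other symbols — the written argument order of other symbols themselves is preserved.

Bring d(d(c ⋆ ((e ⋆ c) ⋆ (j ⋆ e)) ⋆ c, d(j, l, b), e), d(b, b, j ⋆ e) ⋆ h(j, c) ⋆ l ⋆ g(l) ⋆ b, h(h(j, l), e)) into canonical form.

Answer: d(d(c ⋆ c ⋆ c ⋆ j, d(j, l, b), e), b ⋆ d(b, b, j) ⋆ g(l) ⋆ h(j, c) ⋆ l, h(h(j, l), e))

Derivation:
Focus inside:  d(b, b, j ⋆ e) ⋆ h(j, c) ⋆ l ⋆ g(l) ⋆ b
Simplify inside:  d(b, b, j ⋆ e)  →  d(b, b, j)
Sort:  b ⋆ d(b, b, j) ⋆ g(l) ⋆ h(j, c) ⋆ l
Rebuild:  d(d(c ⋆ c ⋆ c ⋆ j, d(j, l, b), e), b ⋆ d(b, b, j) ⋆ g(l) ⋆ h(j, c) ⋆ l, h(h(j, l), e))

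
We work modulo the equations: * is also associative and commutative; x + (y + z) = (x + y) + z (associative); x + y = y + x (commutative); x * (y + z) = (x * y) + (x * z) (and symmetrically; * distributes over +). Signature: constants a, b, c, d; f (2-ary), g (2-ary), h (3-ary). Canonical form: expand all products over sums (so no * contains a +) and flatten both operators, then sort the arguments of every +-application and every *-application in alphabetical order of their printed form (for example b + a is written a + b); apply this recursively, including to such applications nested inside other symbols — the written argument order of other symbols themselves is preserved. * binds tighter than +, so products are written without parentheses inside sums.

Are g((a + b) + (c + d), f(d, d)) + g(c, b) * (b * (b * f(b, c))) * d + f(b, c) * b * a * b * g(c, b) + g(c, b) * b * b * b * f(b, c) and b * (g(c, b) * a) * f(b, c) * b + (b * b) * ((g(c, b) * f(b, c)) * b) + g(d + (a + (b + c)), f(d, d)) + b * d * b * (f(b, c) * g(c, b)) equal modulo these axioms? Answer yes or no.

Left:  g((a + b) + (c + d), f(d, d)) + g(c, b) * (b * (b * f(b, c))) * d + f(b, c) * b * a * b * g(c, b) + g(c, b) * b * b * b * f(b, c)
  Merge nested applications:  g(a + b + c + d, f(d, d)) + b * b * d * f(b, c) * g(c, b) + a * b * b * f(b, c) * g(c, b) + b * b * b * f(b, c) * g(c, b)
  Sort arguments:  a * b * b * f(b, c) * g(c, b) + b * b * b * f(b, c) * g(c, b) + b * b * d * f(b, c) * g(c, b) + g(a + b + c + d, f(d, d))
Right:  b * (g(c, b) * a) * f(b, c) * b + (b * b) * ((g(c, b) * f(b, c)) * b) + g(d + (a + (b + c)), f(d, d)) + b * d * b * (f(b, c) * g(c, b))
  Flatten:  a * b * b * f(b, c) * g(c, b) + b * b * b * f(b, c) * g(c, b) + g(a + b + c + d, f(d, d)) + b * b * d * f(b, c) * g(c, b)
  Order the arguments:  a * b * b * f(b, c) * g(c, b) + b * b * b * f(b, c) * g(c, b) + b * b * d * f(b, c) * g(c, b) + g(a + b + c + d, f(d, d))

Answer: yes — both canonical forms are a * b * b * f(b, c) * g(c, b) + b * b * b * f(b, c) * g(c, b) + b * b * d * f(b, c) * g(c, b) + g(a + b + c + d, f(d, d))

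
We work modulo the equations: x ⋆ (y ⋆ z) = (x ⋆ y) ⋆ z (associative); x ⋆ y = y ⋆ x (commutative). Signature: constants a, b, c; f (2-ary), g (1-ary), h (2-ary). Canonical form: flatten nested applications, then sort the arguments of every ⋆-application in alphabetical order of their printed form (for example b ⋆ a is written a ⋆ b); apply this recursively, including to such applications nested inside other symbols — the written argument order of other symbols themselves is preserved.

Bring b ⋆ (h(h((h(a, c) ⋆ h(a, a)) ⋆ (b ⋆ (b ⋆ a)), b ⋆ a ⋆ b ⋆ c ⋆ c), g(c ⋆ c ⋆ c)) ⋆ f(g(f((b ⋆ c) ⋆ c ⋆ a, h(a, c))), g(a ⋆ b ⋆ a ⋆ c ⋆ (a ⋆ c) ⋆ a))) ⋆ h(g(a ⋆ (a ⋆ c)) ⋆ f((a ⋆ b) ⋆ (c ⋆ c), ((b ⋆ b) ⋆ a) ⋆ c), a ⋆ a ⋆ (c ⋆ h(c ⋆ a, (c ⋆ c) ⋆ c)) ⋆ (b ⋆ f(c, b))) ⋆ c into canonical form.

Merge nested applications:  b ⋆ h(h((h(a, c) ⋆ h(a, a)) ⋆ (b ⋆ (b ⋆ a)), b ⋆ a ⋆ b ⋆ c ⋆ c), g(c ⋆ c ⋆ c)) ⋆ f(g(f((b ⋆ c) ⋆ c ⋆ a, h(a, c))), g(a ⋆ b ⋆ a ⋆ c ⋆ (a ⋆ c) ⋆ a)) ⋆ h(g(a ⋆ (a ⋆ c)) ⋆ f((a ⋆ b) ⋆ (c ⋆ c), ((b ⋆ b) ⋆ a) ⋆ c), a ⋆ a ⋆ (c ⋆ h(c ⋆ a, (c ⋆ c) ⋆ c)) ⋆ (b ⋆ f(c, b))) ⋆ c
Inside:  h(h((h(a, c) ⋆ h(a, a)) ⋆ (b ⋆ (b ⋆ a)), b ⋆ a ⋆ b ⋆ c ⋆ c), g(c ⋆ c ⋆ c))  →  h(h(a ⋆ b ⋆ b ⋆ h(a, a) ⋆ h(a, c), a ⋆ b ⋆ b ⋆ c ⋆ c), g(c ⋆ c ⋆ c))
Inside:  f(g(f((b ⋆ c) ⋆ c ⋆ a, h(a, c))), g(a ⋆ b ⋆ a ⋆ c ⋆ (a ⋆ c) ⋆ a))  →  f(g(f(a ⋆ b ⋆ c ⋆ c, h(a, c))), g(a ⋆ a ⋆ a ⋆ a ⋆ b ⋆ c ⋆ c))
Inside:  h(g(a ⋆ (a ⋆ c)) ⋆ f((a ⋆ b) ⋆ (c ⋆ c), ((b ⋆ b) ⋆ a) ⋆ c), a ⋆ a ⋆ (c ⋆ h(c ⋆ a, (c ⋆ c) ⋆ c)) ⋆ (b ⋆ f(c, b)))  →  h(f(a ⋆ b ⋆ c ⋆ c, a ⋆ b ⋆ b ⋆ c) ⋆ g(a ⋆ a ⋆ c), a ⋆ a ⋆ b ⋆ c ⋆ f(c, b) ⋆ h(a ⋆ c, c ⋆ c ⋆ c))
Sort arguments:  b ⋆ c ⋆ f(g(f(a ⋆ b ⋆ c ⋆ c, h(a, c))), g(a ⋆ a ⋆ a ⋆ a ⋆ b ⋆ c ⋆ c)) ⋆ h(f(a ⋆ b ⋆ c ⋆ c, a ⋆ b ⋆ b ⋆ c) ⋆ g(a ⋆ a ⋆ c), a ⋆ a ⋆ b ⋆ c ⋆ f(c, b) ⋆ h(a ⋆ c, c ⋆ c ⋆ c)) ⋆ h(h(a ⋆ b ⋆ b ⋆ h(a, a) ⋆ h(a, c), a ⋆ b ⋆ b ⋆ c ⋆ c), g(c ⋆ c ⋆ c))

Answer: b ⋆ c ⋆ f(g(f(a ⋆ b ⋆ c ⋆ c, h(a, c))), g(a ⋆ a ⋆ a ⋆ a ⋆ b ⋆ c ⋆ c)) ⋆ h(f(a ⋆ b ⋆ c ⋆ c, a ⋆ b ⋆ b ⋆ c) ⋆ g(a ⋆ a ⋆ c), a ⋆ a ⋆ b ⋆ c ⋆ f(c, b) ⋆ h(a ⋆ c, c ⋆ c ⋆ c)) ⋆ h(h(a ⋆ b ⋆ b ⋆ h(a, a) ⋆ h(a, c), a ⋆ b ⋆ b ⋆ c ⋆ c), g(c ⋆ c ⋆ c))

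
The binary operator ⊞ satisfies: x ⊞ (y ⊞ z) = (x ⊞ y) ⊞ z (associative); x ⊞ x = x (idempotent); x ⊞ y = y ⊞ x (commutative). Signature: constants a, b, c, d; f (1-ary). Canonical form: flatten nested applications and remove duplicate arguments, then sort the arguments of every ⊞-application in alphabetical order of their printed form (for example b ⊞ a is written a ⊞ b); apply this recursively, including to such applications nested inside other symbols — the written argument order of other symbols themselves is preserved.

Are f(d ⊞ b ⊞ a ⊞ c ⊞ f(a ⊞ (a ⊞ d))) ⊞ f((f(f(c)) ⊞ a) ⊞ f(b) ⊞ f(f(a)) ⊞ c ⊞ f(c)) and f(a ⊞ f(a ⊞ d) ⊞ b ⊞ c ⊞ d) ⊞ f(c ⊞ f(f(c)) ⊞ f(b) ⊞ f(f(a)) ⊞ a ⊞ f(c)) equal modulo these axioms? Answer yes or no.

Answer: yes — both canonical forms are f(a ⊞ b ⊞ c ⊞ d ⊞ f(a ⊞ d)) ⊞ f(a ⊞ c ⊞ f(b) ⊞ f(c) ⊞ f(f(a)) ⊞ f(f(c)))

Derivation:
Left:  f(d ⊞ b ⊞ a ⊞ c ⊞ f(a ⊞ (a ⊞ d))) ⊞ f((f(f(c)) ⊞ a) ⊞ f(b) ⊞ f(f(a)) ⊞ c ⊞ f(c))
  Canonicalize subterm:  f(d ⊞ b ⊞ a ⊞ c ⊞ f(a ⊞ (a ⊞ d)))  →  f(a ⊞ b ⊞ c ⊞ d ⊞ f(a ⊞ d))
  Canonicalize subterm:  f((f(f(c)) ⊞ a) ⊞ f(b) ⊞ f(f(a)) ⊞ c ⊞ f(c))  →  f(a ⊞ c ⊞ f(b) ⊞ f(c) ⊞ f(f(a)) ⊞ f(f(c)))
  Sort arguments:  f(a ⊞ b ⊞ c ⊞ d ⊞ f(a ⊞ d)) ⊞ f(a ⊞ c ⊞ f(b) ⊞ f(c) ⊞ f(f(a)) ⊞ f(f(c)))
Right:  f(a ⊞ f(a ⊞ d) ⊞ b ⊞ c ⊞ d) ⊞ f(c ⊞ f(f(c)) ⊞ f(b) ⊞ f(f(a)) ⊞ a ⊞ f(c))
  Inside:  f(a ⊞ f(a ⊞ d) ⊞ b ⊞ c ⊞ d)  →  f(a ⊞ b ⊞ c ⊞ d ⊞ f(a ⊞ d))
  Inside:  f(c ⊞ f(f(c)) ⊞ f(b) ⊞ f(f(a)) ⊞ a ⊞ f(c))  →  f(a ⊞ c ⊞ f(b) ⊞ f(c) ⊞ f(f(a)) ⊞ f(f(c)))
  Sort:  f(a ⊞ b ⊞ c ⊞ d ⊞ f(a ⊞ d)) ⊞ f(a ⊞ c ⊞ f(b) ⊞ f(c) ⊞ f(f(a)) ⊞ f(f(c)))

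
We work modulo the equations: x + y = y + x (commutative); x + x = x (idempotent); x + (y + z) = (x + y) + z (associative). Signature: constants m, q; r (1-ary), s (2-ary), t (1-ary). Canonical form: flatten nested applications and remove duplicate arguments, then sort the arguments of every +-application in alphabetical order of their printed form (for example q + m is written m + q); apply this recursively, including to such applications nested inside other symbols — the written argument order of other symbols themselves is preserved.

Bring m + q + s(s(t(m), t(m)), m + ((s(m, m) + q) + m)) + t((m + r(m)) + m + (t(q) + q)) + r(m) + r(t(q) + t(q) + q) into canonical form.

Canonicalize subterm:  s(s(t(m), t(m)), m + ((s(m, m) + q) + m))  →  s(s(t(m), t(m)), m + q + s(m, m))
Inside:  t((m + r(m)) + m + (t(q) + q))  →  t(m + q + r(m) + t(q))
Canonicalize subterm:  r(t(q) + t(q) + q)  →  r(q + t(q))
Order the arguments:  m + q + r(m) + r(q + t(q)) + s(s(t(m), t(m)), m + q + s(m, m)) + t(m + q + r(m) + t(q))

Answer: m + q + r(m) + r(q + t(q)) + s(s(t(m), t(m)), m + q + s(m, m)) + t(m + q + r(m) + t(q))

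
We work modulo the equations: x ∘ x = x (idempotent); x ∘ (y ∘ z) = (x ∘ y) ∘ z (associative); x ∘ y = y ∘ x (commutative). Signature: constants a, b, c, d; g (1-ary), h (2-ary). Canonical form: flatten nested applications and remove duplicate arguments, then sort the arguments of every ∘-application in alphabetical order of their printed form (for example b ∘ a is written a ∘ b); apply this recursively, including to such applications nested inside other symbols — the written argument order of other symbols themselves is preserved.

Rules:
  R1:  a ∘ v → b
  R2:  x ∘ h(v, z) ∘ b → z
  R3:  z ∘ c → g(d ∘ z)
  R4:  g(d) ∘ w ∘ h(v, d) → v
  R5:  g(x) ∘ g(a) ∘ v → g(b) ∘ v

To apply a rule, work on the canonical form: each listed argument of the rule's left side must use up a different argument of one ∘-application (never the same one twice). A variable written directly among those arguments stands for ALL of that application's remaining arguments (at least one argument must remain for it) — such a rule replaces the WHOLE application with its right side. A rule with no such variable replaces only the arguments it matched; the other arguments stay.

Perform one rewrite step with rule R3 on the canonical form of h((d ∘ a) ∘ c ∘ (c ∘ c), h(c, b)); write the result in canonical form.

Canonical form:  h(a ∘ c ∘ d, h(c, b))
R3 matches:  uses c;  z := a ∘ d
The variable takes the whole remainder — replace the entire application.
Result:  h(g(a ∘ d), h(c, b))

Answer: h(g(a ∘ d), h(c, b))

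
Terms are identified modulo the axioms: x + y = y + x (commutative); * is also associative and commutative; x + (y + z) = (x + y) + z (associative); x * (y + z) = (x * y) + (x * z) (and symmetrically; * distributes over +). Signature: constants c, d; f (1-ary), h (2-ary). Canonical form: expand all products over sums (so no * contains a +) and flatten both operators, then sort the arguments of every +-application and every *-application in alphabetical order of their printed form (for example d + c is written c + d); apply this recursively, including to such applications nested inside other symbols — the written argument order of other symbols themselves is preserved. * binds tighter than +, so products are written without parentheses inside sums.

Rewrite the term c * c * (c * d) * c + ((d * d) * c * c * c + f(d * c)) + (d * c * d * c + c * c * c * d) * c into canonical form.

Expand:  c * c * c * c * d + c * c * c * d * d + f(c * d) + c * c * c * d * d + c * c * c * c * d
Sort:  c * c * c * c * d + c * c * c * c * d + c * c * c * d * d + c * c * c * d * d + f(c * d)

Answer: c * c * c * c * d + c * c * c * c * d + c * c * c * d * d + c * c * c * d * d + f(c * d)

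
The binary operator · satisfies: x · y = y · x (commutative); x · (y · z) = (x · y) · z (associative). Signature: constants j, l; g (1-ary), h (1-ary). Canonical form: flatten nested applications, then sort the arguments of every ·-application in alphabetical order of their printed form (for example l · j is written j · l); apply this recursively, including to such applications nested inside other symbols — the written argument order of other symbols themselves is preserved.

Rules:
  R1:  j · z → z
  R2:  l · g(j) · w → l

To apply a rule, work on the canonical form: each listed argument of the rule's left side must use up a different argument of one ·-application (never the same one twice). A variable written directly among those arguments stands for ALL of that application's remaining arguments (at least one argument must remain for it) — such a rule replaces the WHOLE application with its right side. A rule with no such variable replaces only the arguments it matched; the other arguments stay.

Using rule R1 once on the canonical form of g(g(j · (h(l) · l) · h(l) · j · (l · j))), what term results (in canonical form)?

Canonical form:  g(g(h(l) · h(l) · j · j · j · l · l))
R1 matches:  uses j;  z := h(l) · h(l) · j · j · l · l
The variable takes the whole remainder — replace the entire application.
Result:  g(g(h(l) · h(l) · j · j · l · l))

Answer: g(g(h(l) · h(l) · j · j · l · l))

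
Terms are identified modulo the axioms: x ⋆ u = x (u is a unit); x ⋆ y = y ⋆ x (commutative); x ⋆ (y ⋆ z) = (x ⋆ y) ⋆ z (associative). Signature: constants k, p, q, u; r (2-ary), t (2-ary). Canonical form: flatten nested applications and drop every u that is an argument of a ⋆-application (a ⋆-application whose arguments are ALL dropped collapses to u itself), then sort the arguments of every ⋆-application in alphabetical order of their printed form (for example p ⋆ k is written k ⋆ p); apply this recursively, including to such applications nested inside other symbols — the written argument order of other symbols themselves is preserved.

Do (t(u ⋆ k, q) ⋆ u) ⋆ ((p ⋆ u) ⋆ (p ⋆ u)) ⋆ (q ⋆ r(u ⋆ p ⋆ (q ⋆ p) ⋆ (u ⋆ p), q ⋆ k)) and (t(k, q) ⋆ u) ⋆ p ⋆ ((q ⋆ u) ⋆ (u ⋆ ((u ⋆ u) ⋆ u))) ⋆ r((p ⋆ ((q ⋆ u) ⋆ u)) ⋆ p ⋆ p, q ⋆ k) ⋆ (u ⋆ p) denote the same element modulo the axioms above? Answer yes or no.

Answer: yes — both canonical forms are p ⋆ p ⋆ q ⋆ r(p ⋆ p ⋆ p ⋆ q, k ⋆ q) ⋆ t(k, q)

Derivation:
Left:  (t(u ⋆ k, q) ⋆ u) ⋆ ((p ⋆ u) ⋆ (p ⋆ u)) ⋆ (q ⋆ r(u ⋆ p ⋆ (q ⋆ p) ⋆ (u ⋆ p), q ⋆ k))
  Merge nested applications:  t(u ⋆ k, q) ⋆ u ⋆ p ⋆ u ⋆ p ⋆ u ⋆ q ⋆ r(u ⋆ p ⋆ (q ⋆ p) ⋆ (u ⋆ p), q ⋆ k)
  Simplify inside:  t(u ⋆ k, q)  →  t(k, q)
  Inside:  r(u ⋆ p ⋆ (q ⋆ p) ⋆ (u ⋆ p), q ⋆ k)  →  r(p ⋆ p ⋆ p ⋆ q, k ⋆ q)
  Unit:  drop u (×3)
  Order the arguments:  p ⋆ p ⋆ q ⋆ r(p ⋆ p ⋆ p ⋆ q, k ⋆ q) ⋆ t(k, q)
Right:  (t(k, q) ⋆ u) ⋆ p ⋆ ((q ⋆ u) ⋆ (u ⋆ ((u ⋆ u) ⋆ u))) ⋆ r((p ⋆ ((q ⋆ u) ⋆ u)) ⋆ p ⋆ p, q ⋆ k) ⋆ (u ⋆ p)
  Merge nested applications:  t(k, q) ⋆ u ⋆ p ⋆ q ⋆ u ⋆ u ⋆ u ⋆ u ⋆ u ⋆ r((p ⋆ ((q ⋆ u) ⋆ u)) ⋆ p ⋆ p, q ⋆ k) ⋆ u ⋆ p
  Canonicalize subterm:  r((p ⋆ ((q ⋆ u) ⋆ u)) ⋆ p ⋆ p, q ⋆ k)  →  r(p ⋆ p ⋆ p ⋆ q, k ⋆ q)
  Units out:  drop u (×7)
  Sort arguments:  p ⋆ p ⋆ q ⋆ r(p ⋆ p ⋆ p ⋆ q, k ⋆ q) ⋆ t(k, q)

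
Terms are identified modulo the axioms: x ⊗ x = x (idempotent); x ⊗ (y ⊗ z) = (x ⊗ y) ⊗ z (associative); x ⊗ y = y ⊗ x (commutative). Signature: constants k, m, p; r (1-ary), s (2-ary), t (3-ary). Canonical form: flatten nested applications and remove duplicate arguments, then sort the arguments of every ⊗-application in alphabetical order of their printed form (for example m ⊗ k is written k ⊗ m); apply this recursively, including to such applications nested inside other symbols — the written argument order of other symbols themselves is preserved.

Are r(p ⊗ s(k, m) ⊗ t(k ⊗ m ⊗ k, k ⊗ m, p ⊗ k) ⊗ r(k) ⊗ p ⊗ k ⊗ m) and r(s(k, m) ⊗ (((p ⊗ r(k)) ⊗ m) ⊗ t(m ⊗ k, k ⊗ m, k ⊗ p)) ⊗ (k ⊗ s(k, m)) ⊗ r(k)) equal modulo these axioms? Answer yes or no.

Left:  r(p ⊗ s(k, m) ⊗ t(k ⊗ m ⊗ k, k ⊗ m, p ⊗ k) ⊗ r(k) ⊗ p ⊗ k ⊗ m)
  Descend into:  p ⊗ s(k, m) ⊗ t(k ⊗ m ⊗ k, k ⊗ m, p ⊗ k) ⊗ r(k) ⊗ p ⊗ k ⊗ m
  Canonicalize subterm:  t(k ⊗ m ⊗ k, k ⊗ m, p ⊗ k)  →  t(k ⊗ m, k ⊗ m, k ⊗ p)
  Deduplicate:  drop duplicate p
  Order the arguments:  k ⊗ m ⊗ p ⊗ r(k) ⊗ s(k, m) ⊗ t(k ⊗ m, k ⊗ m, k ⊗ p)
  Rebuild:  r(k ⊗ m ⊗ p ⊗ r(k) ⊗ s(k, m) ⊗ t(k ⊗ m, k ⊗ m, k ⊗ p))
Right:  r(s(k, m) ⊗ (((p ⊗ r(k)) ⊗ m) ⊗ t(m ⊗ k, k ⊗ m, k ⊗ p)) ⊗ (k ⊗ s(k, m)) ⊗ r(k))
  Focus inside:  s(k, m) ⊗ (((p ⊗ r(k)) ⊗ m) ⊗ t(m ⊗ k, k ⊗ m, k ⊗ p)) ⊗ (k ⊗ s(k, m)) ⊗ r(k)
  Merge nested applications:  s(k, m) ⊗ p ⊗ r(k) ⊗ m ⊗ t(m ⊗ k, k ⊗ m, k ⊗ p) ⊗ k ⊗ s(k, m) ⊗ r(k)
  Simplify inside:  t(m ⊗ k, k ⊗ m, k ⊗ p)  →  t(k ⊗ m, k ⊗ m, k ⊗ p)
  Idempotence:  drop duplicate s(k, m), r(k)
  Sort arguments:  k ⊗ m ⊗ p ⊗ r(k) ⊗ s(k, m) ⊗ t(k ⊗ m, k ⊗ m, k ⊗ p)
  Reassemble:  r(k ⊗ m ⊗ p ⊗ r(k) ⊗ s(k, m) ⊗ t(k ⊗ m, k ⊗ m, k ⊗ p))

Answer: yes — both canonical forms are r(k ⊗ m ⊗ p ⊗ r(k) ⊗ s(k, m) ⊗ t(k ⊗ m, k ⊗ m, k ⊗ p))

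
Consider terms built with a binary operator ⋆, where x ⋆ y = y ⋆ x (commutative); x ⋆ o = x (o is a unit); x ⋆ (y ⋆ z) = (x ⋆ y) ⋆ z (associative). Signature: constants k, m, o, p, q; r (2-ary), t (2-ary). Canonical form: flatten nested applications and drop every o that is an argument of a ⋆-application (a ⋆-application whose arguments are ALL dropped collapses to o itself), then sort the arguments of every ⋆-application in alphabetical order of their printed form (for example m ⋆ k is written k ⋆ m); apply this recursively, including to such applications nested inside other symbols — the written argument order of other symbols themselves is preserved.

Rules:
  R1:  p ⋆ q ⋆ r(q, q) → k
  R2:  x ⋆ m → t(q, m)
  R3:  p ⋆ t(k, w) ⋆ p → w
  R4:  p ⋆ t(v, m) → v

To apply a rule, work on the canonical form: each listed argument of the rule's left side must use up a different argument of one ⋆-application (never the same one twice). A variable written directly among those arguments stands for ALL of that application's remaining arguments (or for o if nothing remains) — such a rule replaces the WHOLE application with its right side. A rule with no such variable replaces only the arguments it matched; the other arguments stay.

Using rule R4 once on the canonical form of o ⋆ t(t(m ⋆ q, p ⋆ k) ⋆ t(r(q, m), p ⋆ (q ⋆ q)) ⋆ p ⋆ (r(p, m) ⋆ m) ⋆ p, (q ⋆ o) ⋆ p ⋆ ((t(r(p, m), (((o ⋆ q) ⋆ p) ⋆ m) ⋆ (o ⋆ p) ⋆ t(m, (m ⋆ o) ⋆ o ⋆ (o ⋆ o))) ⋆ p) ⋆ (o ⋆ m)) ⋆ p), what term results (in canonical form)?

Canonical form:  t(m ⋆ p ⋆ p ⋆ r(p, m) ⋆ t(m ⋆ q, k ⋆ p) ⋆ t(r(q, m), p ⋆ q ⋆ q), m ⋆ p ⋆ p ⋆ p ⋆ q ⋆ t(r(p, m), m ⋆ p ⋆ p ⋆ q ⋆ t(m, m)))
Match R4:  consume p, t(m, m);  v := m
Result:  t(m ⋆ p ⋆ p ⋆ r(p, m) ⋆ t(m ⋆ q, k ⋆ p) ⋆ t(r(q, m), p ⋆ q ⋆ q), m ⋆ p ⋆ p ⋆ p ⋆ q ⋆ t(r(p, m), m ⋆ m ⋆ p ⋆ q))

Answer: t(m ⋆ p ⋆ p ⋆ r(p, m) ⋆ t(m ⋆ q, k ⋆ p) ⋆ t(r(q, m), p ⋆ q ⋆ q), m ⋆ p ⋆ p ⋆ p ⋆ q ⋆ t(r(p, m), m ⋆ m ⋆ p ⋆ q))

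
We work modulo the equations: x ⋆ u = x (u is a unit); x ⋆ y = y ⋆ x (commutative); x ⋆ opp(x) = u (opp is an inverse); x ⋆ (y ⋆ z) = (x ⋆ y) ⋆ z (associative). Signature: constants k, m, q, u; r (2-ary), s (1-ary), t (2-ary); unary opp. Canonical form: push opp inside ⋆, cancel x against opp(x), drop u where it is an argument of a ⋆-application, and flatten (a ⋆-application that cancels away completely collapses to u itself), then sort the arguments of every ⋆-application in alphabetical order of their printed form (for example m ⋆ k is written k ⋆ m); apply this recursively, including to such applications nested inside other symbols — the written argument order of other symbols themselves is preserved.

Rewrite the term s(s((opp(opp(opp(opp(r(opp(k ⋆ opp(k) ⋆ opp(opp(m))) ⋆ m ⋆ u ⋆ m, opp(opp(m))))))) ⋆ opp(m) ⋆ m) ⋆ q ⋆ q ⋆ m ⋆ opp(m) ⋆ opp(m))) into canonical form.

Descend into:  (opp(opp(opp(opp(r(opp(k ⋆ opp(k) ⋆ opp(opp(m))) ⋆ m ⋆ u ⋆ m, opp(opp(m))))))) ⋆ opp(m) ⋆ m) ⋆ q ⋆ q ⋆ m ⋆ opp(m) ⋆ opp(m)
Push opp inside:  distribute opp over ⋆ and collapse double opp
Collect:  r(m, m) ⋆ opp(m) ⋆ q ⋆ q
Sort:  opp(m) ⋆ q ⋆ q ⋆ r(m, m)
Rebuild:  s(s(opp(m) ⋆ q ⋆ q ⋆ r(m, m)))

Answer: s(s(opp(m) ⋆ q ⋆ q ⋆ r(m, m)))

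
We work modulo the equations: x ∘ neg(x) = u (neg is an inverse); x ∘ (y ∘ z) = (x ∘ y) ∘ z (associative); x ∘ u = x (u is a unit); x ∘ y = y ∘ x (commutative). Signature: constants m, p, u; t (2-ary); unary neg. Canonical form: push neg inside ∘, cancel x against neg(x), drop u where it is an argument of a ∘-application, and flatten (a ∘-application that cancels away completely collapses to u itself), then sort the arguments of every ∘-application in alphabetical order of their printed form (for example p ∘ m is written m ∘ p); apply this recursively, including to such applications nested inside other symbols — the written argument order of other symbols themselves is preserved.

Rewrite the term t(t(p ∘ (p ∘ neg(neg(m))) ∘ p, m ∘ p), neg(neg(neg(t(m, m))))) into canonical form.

Descend into:  p ∘ (p ∘ neg(neg(m))) ∘ p
Push neg inside:  distribute neg over ∘ and collapse double neg
Collect terms:  p ∘ p ∘ p ∘ m
Order the arguments:  m ∘ p ∘ p ∘ p
Put back:  t(t(m ∘ p ∘ p ∘ p, m ∘ p), neg(t(m, m)))

Answer: t(t(m ∘ p ∘ p ∘ p, m ∘ p), neg(t(m, m)))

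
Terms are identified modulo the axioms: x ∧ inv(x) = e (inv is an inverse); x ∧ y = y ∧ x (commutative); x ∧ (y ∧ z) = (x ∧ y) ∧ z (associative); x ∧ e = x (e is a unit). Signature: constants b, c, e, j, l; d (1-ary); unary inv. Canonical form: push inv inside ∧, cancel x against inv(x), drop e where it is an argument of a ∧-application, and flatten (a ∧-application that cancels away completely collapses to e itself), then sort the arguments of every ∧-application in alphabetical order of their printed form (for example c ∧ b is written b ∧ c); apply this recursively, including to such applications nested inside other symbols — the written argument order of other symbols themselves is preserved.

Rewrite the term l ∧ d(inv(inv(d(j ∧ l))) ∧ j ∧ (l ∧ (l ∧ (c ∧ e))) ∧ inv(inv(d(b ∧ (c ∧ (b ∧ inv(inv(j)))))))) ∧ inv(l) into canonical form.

Push inv inside:  distribute inv over ∧ and collapse double inv
Cancel:  l cancels
Collect terms:  d(c ∧ d(b ∧ b ∧ c ∧ j) ∧ d(j ∧ l) ∧ j ∧ l ∧ l)

Answer: d(c ∧ d(b ∧ b ∧ c ∧ j) ∧ d(j ∧ l) ∧ j ∧ l ∧ l)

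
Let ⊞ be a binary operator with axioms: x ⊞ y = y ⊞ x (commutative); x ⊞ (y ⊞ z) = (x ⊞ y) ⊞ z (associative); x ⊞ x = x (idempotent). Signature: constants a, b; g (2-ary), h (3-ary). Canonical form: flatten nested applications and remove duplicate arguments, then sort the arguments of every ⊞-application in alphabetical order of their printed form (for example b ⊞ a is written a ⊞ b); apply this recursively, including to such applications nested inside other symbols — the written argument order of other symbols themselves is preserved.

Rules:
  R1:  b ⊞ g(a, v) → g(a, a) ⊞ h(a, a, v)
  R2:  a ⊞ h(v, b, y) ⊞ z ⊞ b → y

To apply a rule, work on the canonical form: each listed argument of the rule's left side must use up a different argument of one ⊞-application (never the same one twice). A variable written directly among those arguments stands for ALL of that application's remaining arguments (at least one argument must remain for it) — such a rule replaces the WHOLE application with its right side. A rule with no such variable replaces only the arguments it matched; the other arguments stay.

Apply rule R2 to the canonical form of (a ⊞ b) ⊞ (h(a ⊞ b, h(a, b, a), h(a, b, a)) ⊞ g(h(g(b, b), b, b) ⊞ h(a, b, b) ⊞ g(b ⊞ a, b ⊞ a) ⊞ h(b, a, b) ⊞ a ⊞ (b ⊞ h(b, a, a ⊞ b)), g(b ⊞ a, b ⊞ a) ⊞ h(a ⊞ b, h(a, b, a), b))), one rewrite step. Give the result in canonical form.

Canonical form:  a ⊞ b ⊞ g(a ⊞ b ⊞ g(a ⊞ b, a ⊞ b) ⊞ h(a, b, b) ⊞ h(b, a, a ⊞ b) ⊞ h(b, a, b) ⊞ h(g(b, b), b, b), g(a ⊞ b, a ⊞ b) ⊞ h(a ⊞ b, h(a, b, a), b)) ⊞ h(a ⊞ b, h(a, b, a), h(a, b, a))
Match R2:  consume a, b, h(a, b, b);  v := a, y := b, z := g(a ⊞ b, a ⊞ b) ⊞ h(b, a, a ⊞ b) ⊞ h(b, a, b) ⊞ h(g(b, b), b, b)
Every leftover argument binds to the variable; the entire application is replaced.
New term:  a ⊞ b ⊞ g(b, g(a ⊞ b, a ⊞ b) ⊞ h(a ⊞ b, h(a, b, a), b)) ⊞ h(a ⊞ b, h(a, b, a), h(a, b, a))

Answer: a ⊞ b ⊞ g(b, g(a ⊞ b, a ⊞ b) ⊞ h(a ⊞ b, h(a, b, a), b)) ⊞ h(a ⊞ b, h(a, b, a), h(a, b, a))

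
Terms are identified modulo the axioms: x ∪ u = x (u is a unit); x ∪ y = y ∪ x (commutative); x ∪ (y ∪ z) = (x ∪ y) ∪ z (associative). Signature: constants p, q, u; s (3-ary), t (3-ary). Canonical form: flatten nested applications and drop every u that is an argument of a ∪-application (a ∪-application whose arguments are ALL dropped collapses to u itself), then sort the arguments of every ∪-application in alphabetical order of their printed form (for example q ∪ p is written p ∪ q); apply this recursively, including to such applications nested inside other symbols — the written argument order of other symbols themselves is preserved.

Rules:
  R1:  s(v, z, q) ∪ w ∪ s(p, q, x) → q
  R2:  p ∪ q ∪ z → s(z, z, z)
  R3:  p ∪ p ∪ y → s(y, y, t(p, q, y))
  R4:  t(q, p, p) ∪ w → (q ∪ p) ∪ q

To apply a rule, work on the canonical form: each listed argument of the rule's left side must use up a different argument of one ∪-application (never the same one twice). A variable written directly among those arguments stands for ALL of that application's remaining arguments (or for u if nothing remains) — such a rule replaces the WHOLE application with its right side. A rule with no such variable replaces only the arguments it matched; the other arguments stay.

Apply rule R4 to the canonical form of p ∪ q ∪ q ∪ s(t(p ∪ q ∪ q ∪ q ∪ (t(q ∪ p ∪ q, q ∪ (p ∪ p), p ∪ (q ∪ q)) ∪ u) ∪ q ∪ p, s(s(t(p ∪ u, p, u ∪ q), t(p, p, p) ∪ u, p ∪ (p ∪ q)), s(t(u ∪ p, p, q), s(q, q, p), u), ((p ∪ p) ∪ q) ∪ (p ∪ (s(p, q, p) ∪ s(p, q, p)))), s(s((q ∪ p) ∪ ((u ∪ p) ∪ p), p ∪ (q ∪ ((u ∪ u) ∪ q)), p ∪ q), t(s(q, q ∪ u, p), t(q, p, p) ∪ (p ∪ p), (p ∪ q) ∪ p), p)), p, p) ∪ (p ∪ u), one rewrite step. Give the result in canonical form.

Answer: p ∪ p ∪ q ∪ q ∪ s(t(p ∪ p ∪ q ∪ q ∪ q ∪ q ∪ t(p ∪ q ∪ q, p ∪ p ∪ q, p ∪ q ∪ q), s(s(t(p, p, q), t(p, p, p), p ∪ p ∪ q), s(t(p, p, q), s(q, q, p), u), p ∪ p ∪ p ∪ q ∪ s(p, q, p) ∪ s(p, q, p)), s(s(p ∪ p ∪ p ∪ q, p ∪ q ∪ q, p ∪ q), t(s(q, q, p), p ∪ q ∪ q, p ∪ p ∪ q), p)), p, p)

Derivation:
Canonical form:  p ∪ p ∪ q ∪ q ∪ s(t(p ∪ p ∪ q ∪ q ∪ q ∪ q ∪ t(p ∪ q ∪ q, p ∪ p ∪ q, p ∪ q ∪ q), s(s(t(p, p, q), t(p, p, p), p ∪ p ∪ q), s(t(p, p, q), s(q, q, p), u), p ∪ p ∪ p ∪ q ∪ s(p, q, p) ∪ s(p, q, p)), s(s(p ∪ p ∪ p ∪ q, p ∪ q ∪ q, p ∪ q), t(s(q, q, p), p ∪ p ∪ t(q, p, p), p ∪ p ∪ q), p)), p, p)
Match R4:  consume t(q, p, p);  w := p ∪ p
The variable takes the whole remainder — replace the entire application.
New term:  p ∪ p ∪ q ∪ q ∪ s(t(p ∪ p ∪ q ∪ q ∪ q ∪ q ∪ t(p ∪ q ∪ q, p ∪ p ∪ q, p ∪ q ∪ q), s(s(t(p, p, q), t(p, p, p), p ∪ p ∪ q), s(t(p, p, q), s(q, q, p), u), p ∪ p ∪ p ∪ q ∪ s(p, q, p) ∪ s(p, q, p)), s(s(p ∪ p ∪ p ∪ q, p ∪ q ∪ q, p ∪ q), t(s(q, q, p), p ∪ q ∪ q, p ∪ p ∪ q), p)), p, p)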